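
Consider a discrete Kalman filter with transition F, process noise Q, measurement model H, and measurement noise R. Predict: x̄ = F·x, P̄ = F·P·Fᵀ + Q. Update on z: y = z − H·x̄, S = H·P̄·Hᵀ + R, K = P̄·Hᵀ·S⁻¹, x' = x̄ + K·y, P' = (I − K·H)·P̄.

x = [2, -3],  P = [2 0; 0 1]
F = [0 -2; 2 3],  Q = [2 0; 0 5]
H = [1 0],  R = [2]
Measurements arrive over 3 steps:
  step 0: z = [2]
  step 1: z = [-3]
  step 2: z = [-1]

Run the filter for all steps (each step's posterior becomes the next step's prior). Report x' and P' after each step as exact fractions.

step 0: x̄ = F·x = [6, -5]
step 0: P̄ = F·P·Fᵀ + Q = [6 -6; -6 22]
step 0: y = z − H·x̄ = [-4]
step 0: S = H·P̄·Hᵀ + R = [8]
step 0: K = P̄·Hᵀ·S⁻¹ = [3/4; -3/4]
step 0: x' = x̄ + K·y = [3, -2]
step 0: P' = (I − K·H)·P̄ = [3/2 -3/2; -3/2 35/2]
step 1: x̄ = F·x = [4, 0]
step 1: P̄ = F·P·Fᵀ + Q = [72 -99; -99 301/2]
step 1: y = z − H·x̄ = [-7]
step 1: S = H·P̄·Hᵀ + R = [74]
step 1: K = P̄·Hᵀ·S⁻¹ = [36/37; -99/74]
step 1: x' = x̄ + K·y = [-104/37, 693/74]
step 1: P' = (I − K·H)·P̄ = [72/37 -99/37; -99/37 668/37]
step 2: x̄ = F·x = [-693/37, 1663/74]
step 2: P̄ = F·P·Fᵀ + Q = [2746/37 -3612/37; -3612/37 5297/37]
step 2: y = z − H·x̄ = [656/37]
step 2: S = H·P̄·Hᵀ + R = [2820/37]
step 2: K = P̄·Hᵀ·S⁻¹ = [1373/1410; -301/235]
step 2: x' = x̄ + K·y = [-1033/705, -111/470]
step 2: P' = (I − K·H)·P̄ = [1373/705 -602/235; -602/235 4259/235]

step 0: x' = [3, -2], P' = [3/2 -3/2; -3/2 35/2]
step 1: x' = [-104/37, 693/74], P' = [72/37 -99/37; -99/37 668/37]
step 2: x' = [-1033/705, -111/470], P' = [1373/705 -602/235; -602/235 4259/235]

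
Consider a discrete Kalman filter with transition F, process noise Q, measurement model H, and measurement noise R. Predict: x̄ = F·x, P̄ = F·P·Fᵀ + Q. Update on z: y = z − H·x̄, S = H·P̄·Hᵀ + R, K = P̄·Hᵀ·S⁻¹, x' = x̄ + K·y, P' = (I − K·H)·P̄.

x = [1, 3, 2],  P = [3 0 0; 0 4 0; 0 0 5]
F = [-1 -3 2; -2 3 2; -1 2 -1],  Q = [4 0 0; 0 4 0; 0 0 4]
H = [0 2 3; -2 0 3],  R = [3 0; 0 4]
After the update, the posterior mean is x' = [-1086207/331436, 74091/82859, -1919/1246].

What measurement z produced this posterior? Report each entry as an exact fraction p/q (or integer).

z = [-3, 2]

x̄ = F·x = [-6, 11, 3]
P̄ = F·P·Fᵀ + Q = [63 -10 -31; -10 72 20; -31 20 28]
S = H·P̄·Hᵀ + R = [783 598; 598 880]
K = P̄·Hᵀ·S⁻¹ = [15761/165718 -103903/331436; 32920/82859 -14838/82859; 41/623 151/1246]
x' − x̄ = [902409/331436, -837358/82859, -5657/1246] = K·y
y = (KᵀK)⁻¹·Kᵀ·(x' − x̄) = [-34, -19]
z = y + H·x̄ = [-34, -19] + [31, 21] = [-3, 2]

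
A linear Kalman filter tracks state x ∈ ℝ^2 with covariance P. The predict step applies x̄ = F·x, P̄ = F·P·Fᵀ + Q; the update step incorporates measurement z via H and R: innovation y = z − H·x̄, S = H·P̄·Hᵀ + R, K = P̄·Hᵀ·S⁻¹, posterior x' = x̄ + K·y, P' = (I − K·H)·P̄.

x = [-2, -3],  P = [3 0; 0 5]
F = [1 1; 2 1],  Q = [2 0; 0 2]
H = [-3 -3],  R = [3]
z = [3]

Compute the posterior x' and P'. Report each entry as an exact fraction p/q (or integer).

x' = [-1/2, -4/7]
P' = [31/22 -14/11; -14/11 113/77]

x̄ = F·x = [-5, -7]
P̄ = F·P·Fᵀ + Q = [10 11; 11 19]
y = z − H·x̄ = [-33]
S = H·P̄·Hᵀ + R = [462]
K = P̄·Hᵀ·S⁻¹ = [-3/22; -15/77]
x' = x̄ + K·y = [-1/2, -4/7]
P' = (I − K·H)·P̄ = [31/22 -14/11; -14/11 113/77]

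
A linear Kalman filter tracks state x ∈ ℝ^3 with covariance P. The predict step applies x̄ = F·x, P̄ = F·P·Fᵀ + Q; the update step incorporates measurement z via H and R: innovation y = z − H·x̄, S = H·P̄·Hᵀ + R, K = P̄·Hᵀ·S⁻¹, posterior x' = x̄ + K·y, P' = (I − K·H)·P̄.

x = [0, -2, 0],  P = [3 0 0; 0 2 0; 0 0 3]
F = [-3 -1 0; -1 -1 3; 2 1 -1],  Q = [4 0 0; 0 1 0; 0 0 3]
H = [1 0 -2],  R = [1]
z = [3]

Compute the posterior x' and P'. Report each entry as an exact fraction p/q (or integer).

x̄ = F·x = [2, 2, -2]
P̄ = F·P·Fᵀ + Q = [33 11 -20; 11 33 -17; -20 -17 20]
y = z − H·x̄ = [-3]
S = H·P̄·Hᵀ + R = [194]
K = P̄·Hᵀ·S⁻¹ = [73/194; 45/194; -30/97]
x' = x̄ + K·y = [169/194, 253/194, -104/97]
P' = (I − K·H)·P̄ = [1073/194 -1151/194 250/97; -1151/194 4377/194 -299/97; 250/97 -299/97 140/97]

x' = [169/194, 253/194, -104/97]
P' = [1073/194 -1151/194 250/97; -1151/194 4377/194 -299/97; 250/97 -299/97 140/97]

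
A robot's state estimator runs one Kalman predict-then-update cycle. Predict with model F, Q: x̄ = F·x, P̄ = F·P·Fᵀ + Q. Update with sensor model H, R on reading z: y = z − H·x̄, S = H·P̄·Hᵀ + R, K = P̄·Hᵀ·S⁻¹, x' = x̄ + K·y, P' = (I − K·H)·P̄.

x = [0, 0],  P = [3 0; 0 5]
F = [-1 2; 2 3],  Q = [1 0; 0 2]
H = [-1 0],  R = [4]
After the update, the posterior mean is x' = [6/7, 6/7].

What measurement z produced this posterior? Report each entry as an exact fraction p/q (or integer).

x̄ = F·x = [0, 0]
P̄ = F·P·Fᵀ + Q = [24 24; 24 59]
S = H·P̄·Hᵀ + R = [28]
K = P̄·Hᵀ·S⁻¹ = [-6/7; -6/7]
x' − x̄ = [6/7, 6/7] = K·y
y = (KᵀK)⁻¹·Kᵀ·(x' − x̄) = [-1]
z = y + H·x̄ = [-1] + [0] = [-1]

z = [-1]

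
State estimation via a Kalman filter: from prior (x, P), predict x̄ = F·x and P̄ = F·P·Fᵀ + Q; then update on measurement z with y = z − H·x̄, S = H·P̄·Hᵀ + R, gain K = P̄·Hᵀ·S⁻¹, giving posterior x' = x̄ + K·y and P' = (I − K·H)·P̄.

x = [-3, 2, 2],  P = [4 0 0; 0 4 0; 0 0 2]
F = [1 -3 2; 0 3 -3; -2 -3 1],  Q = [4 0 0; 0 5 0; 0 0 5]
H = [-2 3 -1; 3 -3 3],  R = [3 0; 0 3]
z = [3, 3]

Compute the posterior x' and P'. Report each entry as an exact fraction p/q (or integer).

x̄ = F·x = [-5, 0, 2]
P̄ = F·P·Fᵀ + Q = [52 -48 32; -48 59 -42; 32 -42 59]
y = z − H·x̄ = [-5, 12]
S = H·P̄·Hᵀ + R = [1757 -2532; -2532 3729]
K = P̄·Hᵀ·S⁻¹ = [-88/299 -28/299; 14277/46943 4067/46943; 27249/46943 23525/46943]
x' = x̄ + K·y = [-107/23, -1737/3611, 18457/3611]
P' = (I − K·H)·P̄ = [1996/299 852/299 -1172/299; 852/299 90331/46943 -39366/46943; -1172/299 -39366/46943 168163/46943]

x' = [-107/23, -1737/3611, 18457/3611]
P' = [1996/299 852/299 -1172/299; 852/299 90331/46943 -39366/46943; -1172/299 -39366/46943 168163/46943]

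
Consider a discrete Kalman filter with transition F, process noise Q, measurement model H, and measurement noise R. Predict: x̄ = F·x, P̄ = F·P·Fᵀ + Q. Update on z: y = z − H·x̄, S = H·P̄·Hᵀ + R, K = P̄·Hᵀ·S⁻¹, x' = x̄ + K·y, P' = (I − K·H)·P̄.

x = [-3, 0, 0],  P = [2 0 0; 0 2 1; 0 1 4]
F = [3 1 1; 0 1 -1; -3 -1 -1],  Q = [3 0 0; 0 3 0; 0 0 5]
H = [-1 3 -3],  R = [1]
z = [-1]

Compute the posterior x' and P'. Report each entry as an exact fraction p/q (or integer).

x' = [-997/192, 289/192, 691/192]
P' = [3719/192 -1115/192 -2369/192; -1115/192 1055/192 1421/192; -2369/192 1421/192 2231/192]

x̄ = F·x = [-9, 0, 9]
P̄ = F·P·Fᵀ + Q = [29 -2 -26; -2 7 2; -26 2 31]
y = z − H·x̄ = [17]
S = H·P̄·Hᵀ + R = [192]
K = P̄·Hᵀ·S⁻¹ = [43/192; 17/192; -61/192]
x' = x̄ + K·y = [-997/192, 289/192, 691/192]
P' = (I − K·H)·P̄ = [3719/192 -1115/192 -2369/192; -1115/192 1055/192 1421/192; -2369/192 1421/192 2231/192]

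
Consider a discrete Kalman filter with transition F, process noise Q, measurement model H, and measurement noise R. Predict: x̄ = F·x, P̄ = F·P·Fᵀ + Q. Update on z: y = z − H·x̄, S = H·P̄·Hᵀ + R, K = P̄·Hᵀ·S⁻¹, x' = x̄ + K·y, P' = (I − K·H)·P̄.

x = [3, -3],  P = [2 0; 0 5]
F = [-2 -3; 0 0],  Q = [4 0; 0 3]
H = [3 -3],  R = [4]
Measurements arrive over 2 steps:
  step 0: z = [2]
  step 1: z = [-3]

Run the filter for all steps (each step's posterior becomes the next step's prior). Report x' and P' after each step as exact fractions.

step 0: x' = [435/544, 63/544], P' = [1767/544 1539/544; 1539/544 1551/544]
step 1: x' = [-407868/391903, -13905/391903], P' = [1291801/391903 1125117/391903; 1125117/391903 1131645/391903]

step 0: x̄ = F·x = [3, 0]
step 0: P̄ = F·P·Fᵀ + Q = [57 0; 0 3]
step 0: y = z − H·x̄ = [-7]
step 0: S = H·P̄·Hᵀ + R = [544]
step 0: K = P̄·Hᵀ·S⁻¹ = [171/544; -9/544]
step 0: x' = x̄ + K·y = [435/544, 63/544]
step 0: P' = (I − K·H)·P̄ = [1767/544 1539/544; 1539/544 1551/544]
step 1: x̄ = F·x = [-1059/544, 0]
step 1: P̄ = F·P·Fᵀ + Q = [41671/544 0; 0 3]
step 1: y = z − H·x̄ = [1545/544]
step 1: S = H·P̄·Hᵀ + R = [391903/544]
step 1: K = P̄·Hᵀ·S⁻¹ = [125013/391903; -4896/391903]
step 1: x' = x̄ + K·y = [-407868/391903, -13905/391903]
step 1: P' = (I − K·H)·P̄ = [1291801/391903 1125117/391903; 1125117/391903 1131645/391903]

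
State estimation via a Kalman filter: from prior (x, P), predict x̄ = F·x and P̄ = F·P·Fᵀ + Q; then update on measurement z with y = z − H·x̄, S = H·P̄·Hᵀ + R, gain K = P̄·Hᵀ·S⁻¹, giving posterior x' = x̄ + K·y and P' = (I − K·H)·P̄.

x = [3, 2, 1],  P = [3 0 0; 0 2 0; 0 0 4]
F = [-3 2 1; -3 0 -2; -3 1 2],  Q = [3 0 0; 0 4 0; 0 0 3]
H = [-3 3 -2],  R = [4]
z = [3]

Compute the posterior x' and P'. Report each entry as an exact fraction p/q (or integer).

x' = [-6022/991, -10033/991, -7475/991]
P' = [20013/991 27943/991 12189/991; 27943/991 42733/991 22061/991; 12189/991 22061/991 15168/991]

x̄ = F·x = [-4, -11, -5]
P̄ = F·P·Fᵀ + Q = [42 19 39; 19 47 11; 39 11 48]
y = z − H·x̄ = [14]
S = H·P̄·Hᵀ + R = [991]
K = P̄·Hᵀ·S⁻¹ = [-147/991; 62/991; -180/991]
x' = x̄ + K·y = [-6022/991, -10033/991, -7475/991]
P' = (I − K·H)·P̄ = [20013/991 27943/991 12189/991; 27943/991 42733/991 22061/991; 12189/991 22061/991 15168/991]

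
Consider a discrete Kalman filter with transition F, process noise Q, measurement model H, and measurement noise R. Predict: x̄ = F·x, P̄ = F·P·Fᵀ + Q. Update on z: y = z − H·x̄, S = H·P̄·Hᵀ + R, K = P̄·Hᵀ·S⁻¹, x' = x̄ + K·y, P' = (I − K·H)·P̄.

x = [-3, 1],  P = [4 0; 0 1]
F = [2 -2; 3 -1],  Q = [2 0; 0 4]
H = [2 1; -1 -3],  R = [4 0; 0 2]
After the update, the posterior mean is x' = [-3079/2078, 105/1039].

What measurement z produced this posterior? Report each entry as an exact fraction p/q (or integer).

z = [-3, 1]

x̄ = F·x = [-8, -10]
P̄ = F·P·Fᵀ + Q = [22 26; 26 41]
S = H·P̄·Hᵀ + R = [237 -349; -349 549]
K = P̄·Hᵀ·S⁻¹ = [1765/4156 365/4156; -118/1039 -357/1039]
x' − x̄ = [13545/2078, 10495/1039] = K·y
y = (KᵀK)⁻¹·Kᵀ·(x' − x̄) = [23, -37]
z = y + H·x̄ = [23, -37] + [-26, 38] = [-3, 1]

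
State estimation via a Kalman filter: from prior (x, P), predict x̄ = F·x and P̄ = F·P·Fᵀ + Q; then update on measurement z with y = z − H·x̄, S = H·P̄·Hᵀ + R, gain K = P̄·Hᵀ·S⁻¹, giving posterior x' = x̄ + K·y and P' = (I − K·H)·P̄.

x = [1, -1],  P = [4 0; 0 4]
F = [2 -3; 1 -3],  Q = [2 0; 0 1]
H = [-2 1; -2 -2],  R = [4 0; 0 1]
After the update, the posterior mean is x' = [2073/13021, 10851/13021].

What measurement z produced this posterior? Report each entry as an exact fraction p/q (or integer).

x̄ = F·x = [5, 4]
P̄ = F·P·Fᵀ + Q = [54 44; 44 41]
S = H·P̄·Hᵀ + R = [85 222; 222 733]
K = P̄·Hᵀ·S⁻¹ = [-3400/13021 -2452/13021; 3289/13021 -4016/13021]
x' − x̄ = [-63032/13021, -41233/13021] = K·y
y = (KᵀK)⁻¹·Kᵀ·(x' − x̄) = [7, 16]
z = y + H·x̄ = [7, 16] + [-6, -18] = [1, -2]

z = [1, -2]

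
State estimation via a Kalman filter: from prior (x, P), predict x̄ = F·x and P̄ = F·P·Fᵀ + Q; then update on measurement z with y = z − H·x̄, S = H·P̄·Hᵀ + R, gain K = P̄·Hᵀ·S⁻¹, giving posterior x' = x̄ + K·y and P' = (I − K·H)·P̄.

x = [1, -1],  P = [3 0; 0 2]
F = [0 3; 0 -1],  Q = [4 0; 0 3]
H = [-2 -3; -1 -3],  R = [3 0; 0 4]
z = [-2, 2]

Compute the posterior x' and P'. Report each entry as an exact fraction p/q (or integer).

x̄ = F·x = [-3, 1]
P̄ = F·P·Fᵀ + Q = [22 -6; -6 5]
y = z − H·x̄ = [-5, 2]
S = H·P̄·Hᵀ + R = [64 35; 35 35]
K = P̄·Hᵀ·S⁻¹ = [-22/29 654/1015; 6/29 -471/1015]
x' = x̄ + K·y = [2113/1015, -977/1015]
P' = (I − K·H)·P̄ = [4926/1015 -2514/1015; -2514/1015 1466/1015]

x' = [2113/1015, -977/1015]
P' = [4926/1015 -2514/1015; -2514/1015 1466/1015]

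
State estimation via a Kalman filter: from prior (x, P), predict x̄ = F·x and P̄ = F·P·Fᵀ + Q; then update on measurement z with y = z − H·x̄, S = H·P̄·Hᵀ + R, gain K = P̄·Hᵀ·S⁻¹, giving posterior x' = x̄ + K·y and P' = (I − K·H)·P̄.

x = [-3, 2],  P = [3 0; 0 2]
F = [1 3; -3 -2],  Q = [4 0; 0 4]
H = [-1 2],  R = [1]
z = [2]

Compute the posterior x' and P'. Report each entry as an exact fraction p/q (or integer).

x̄ = F·x = [3, 5]
P̄ = F·P·Fᵀ + Q = [25 -21; -21 39]
y = z − H·x̄ = [-5]
S = H·P̄·Hᵀ + R = [266]
K = P̄·Hᵀ·S⁻¹ = [-67/266; 99/266]
x' = x̄ + K·y = [1133/266, 835/266]
P' = (I − K·H)·P̄ = [2161/266 1047/266; 1047/266 573/266]

x' = [1133/266, 835/266]
P' = [2161/266 1047/266; 1047/266 573/266]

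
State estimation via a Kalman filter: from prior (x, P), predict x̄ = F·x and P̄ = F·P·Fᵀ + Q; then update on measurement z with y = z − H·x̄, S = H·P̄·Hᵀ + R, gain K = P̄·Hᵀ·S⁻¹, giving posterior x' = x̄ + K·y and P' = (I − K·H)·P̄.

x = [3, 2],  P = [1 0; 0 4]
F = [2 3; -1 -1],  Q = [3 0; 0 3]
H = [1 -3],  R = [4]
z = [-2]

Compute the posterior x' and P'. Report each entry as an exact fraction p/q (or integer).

x̄ = F·x = [12, -5]
P̄ = F·P·Fᵀ + Q = [43 -14; -14 8]
y = z − H·x̄ = [-29]
S = H·P̄·Hᵀ + R = [203]
K = P̄·Hᵀ·S⁻¹ = [85/203; -38/203]
x' = x̄ + K·y = [-1/7, 3/7]
P' = (I − K·H)·P̄ = [1504/203 388/203; 388/203 180/203]

x' = [-1/7, 3/7]
P' = [1504/203 388/203; 388/203 180/203]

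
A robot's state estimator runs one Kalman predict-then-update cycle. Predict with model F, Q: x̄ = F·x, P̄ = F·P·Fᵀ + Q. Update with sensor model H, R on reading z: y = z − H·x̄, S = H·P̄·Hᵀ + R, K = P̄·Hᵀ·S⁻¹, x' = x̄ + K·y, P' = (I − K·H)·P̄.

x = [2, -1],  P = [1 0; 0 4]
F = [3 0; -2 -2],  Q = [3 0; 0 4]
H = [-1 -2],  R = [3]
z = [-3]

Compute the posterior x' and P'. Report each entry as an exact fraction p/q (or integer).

x̄ = F·x = [6, -2]
P̄ = F·P·Fᵀ + Q = [12 -6; -6 24]
y = z − H·x̄ = [-1]
S = H·P̄·Hᵀ + R = [87]
K = P̄·Hᵀ·S⁻¹ = [0; -14/29]
x' = x̄ + K·y = [6, -44/29]
P' = (I − K·H)·P̄ = [12 -6; -6 108/29]

x' = [6, -44/29]
P' = [12 -6; -6 108/29]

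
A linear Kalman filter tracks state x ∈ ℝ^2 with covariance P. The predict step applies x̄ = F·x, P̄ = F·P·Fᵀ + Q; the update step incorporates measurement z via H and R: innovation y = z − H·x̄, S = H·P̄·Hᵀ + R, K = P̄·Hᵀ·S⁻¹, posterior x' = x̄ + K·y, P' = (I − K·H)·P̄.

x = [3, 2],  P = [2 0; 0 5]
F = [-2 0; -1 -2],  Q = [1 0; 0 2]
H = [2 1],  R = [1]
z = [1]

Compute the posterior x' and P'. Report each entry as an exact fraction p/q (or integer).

x' = [-2/7, 101/77]
P' = [19/7 -36/7; -36/7 824/77]

x̄ = F·x = [-6, -7]
P̄ = F·P·Fᵀ + Q = [9 4; 4 24]
y = z − H·x̄ = [20]
S = H·P̄·Hᵀ + R = [77]
K = P̄·Hᵀ·S⁻¹ = [2/7; 32/77]
x' = x̄ + K·y = [-2/7, 101/77]
P' = (I − K·H)·P̄ = [19/7 -36/7; -36/7 824/77]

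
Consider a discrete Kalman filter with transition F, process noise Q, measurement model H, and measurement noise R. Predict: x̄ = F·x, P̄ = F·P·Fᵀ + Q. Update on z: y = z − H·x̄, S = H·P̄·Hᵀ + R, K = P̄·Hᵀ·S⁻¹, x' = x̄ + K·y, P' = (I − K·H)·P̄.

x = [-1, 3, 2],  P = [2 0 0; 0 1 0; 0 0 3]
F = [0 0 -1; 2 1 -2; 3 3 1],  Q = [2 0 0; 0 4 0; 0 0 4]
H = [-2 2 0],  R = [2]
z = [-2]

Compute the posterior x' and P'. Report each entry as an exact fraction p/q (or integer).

x' = [-2, -3, 8]
P' = [183/37 184/37 -135/37; 184/37 203/37 -123/37; -135/37 -123/37 970/37]

x̄ = F·x = [-2, -3, 8]
P̄ = F·P·Fᵀ + Q = [5 6 -3; 6 25 9; -3 9 34]
y = z − H·x̄ = [0]
S = H·P̄·Hᵀ + R = [74]
K = P̄·Hᵀ·S⁻¹ = [1/37; 19/37; 12/37]
x' = x̄ + K·y = [-2, -3, 8]
P' = (I − K·H)·P̄ = [183/37 184/37 -135/37; 184/37 203/37 -123/37; -135/37 -123/37 970/37]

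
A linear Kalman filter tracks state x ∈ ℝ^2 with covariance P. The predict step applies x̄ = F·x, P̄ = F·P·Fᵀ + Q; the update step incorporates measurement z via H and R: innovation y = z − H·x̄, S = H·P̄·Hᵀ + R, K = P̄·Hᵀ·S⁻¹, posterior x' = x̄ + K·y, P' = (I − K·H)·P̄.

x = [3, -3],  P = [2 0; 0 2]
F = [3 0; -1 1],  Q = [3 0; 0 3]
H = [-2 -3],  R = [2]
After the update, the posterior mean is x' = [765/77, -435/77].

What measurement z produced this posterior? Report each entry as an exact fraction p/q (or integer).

x̄ = F·x = [9, -6]
P̄ = F·P·Fᵀ + Q = [21 -6; -6 7]
S = H·P̄·Hᵀ + R = [77]
K = P̄·Hᵀ·S⁻¹ = [-24/77; -9/77]
x' − x̄ = [72/77, 27/77] = K·y
y = (KᵀK)⁻¹·Kᵀ·(x' − x̄) = [-3]
z = y + H·x̄ = [-3] + [0] = [-3]

z = [-3]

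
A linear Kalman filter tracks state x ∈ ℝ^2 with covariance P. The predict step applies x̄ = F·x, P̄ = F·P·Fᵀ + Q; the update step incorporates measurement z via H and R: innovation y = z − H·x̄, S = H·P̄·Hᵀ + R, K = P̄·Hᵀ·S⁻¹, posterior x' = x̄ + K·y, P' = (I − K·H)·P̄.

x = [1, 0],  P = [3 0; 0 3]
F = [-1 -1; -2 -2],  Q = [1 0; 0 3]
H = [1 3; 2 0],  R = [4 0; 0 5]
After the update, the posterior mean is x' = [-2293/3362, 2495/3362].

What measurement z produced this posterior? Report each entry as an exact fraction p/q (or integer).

x̄ = F·x = [-1, -2]
P̄ = F·P·Fᵀ + Q = [7 12; 12 27]
S = H·P̄·Hᵀ + R = [326 86; 86 33]
K = P̄·Hᵀ·S⁻¹ = [215/3362 433/1681; 1005/3362 -87/1681]
x' − x̄ = [1069/3362, 9219/3362] = K·y
y = (KᵀK)⁻¹·Kᵀ·(x' − x̄) = [9, -1]
z = y + H·x̄ = [9, -1] + [-7, -2] = [2, -3]

z = [2, -3]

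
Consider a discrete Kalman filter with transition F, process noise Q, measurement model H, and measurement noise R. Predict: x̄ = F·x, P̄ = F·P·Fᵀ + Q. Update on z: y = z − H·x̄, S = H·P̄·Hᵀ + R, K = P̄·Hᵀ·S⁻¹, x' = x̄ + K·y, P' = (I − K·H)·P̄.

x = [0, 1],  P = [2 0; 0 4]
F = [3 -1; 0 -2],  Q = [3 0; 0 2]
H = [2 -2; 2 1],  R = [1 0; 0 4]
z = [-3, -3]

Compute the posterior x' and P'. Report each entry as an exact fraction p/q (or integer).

x̄ = F·x = [-1, -2]
P̄ = F·P·Fᵀ + Q = [25 8; 8 18]
y = z − H·x̄ = [-5, 1]
S = H·P̄·Hᵀ + R = [109 48; 48 154]
K = P̄·Hᵀ·S⁻¹ = [1226/7241 2345/7241; -2356/7241 2333/7241]
x' = x̄ + K·y = [-11026/7241, -369/7241]
P' = (I − K·H)·P̄ = [3331/7241 2718/7241; 2718/7241 3896/7241]

x' = [-11026/7241, -369/7241]
P' = [3331/7241 2718/7241; 2718/7241 3896/7241]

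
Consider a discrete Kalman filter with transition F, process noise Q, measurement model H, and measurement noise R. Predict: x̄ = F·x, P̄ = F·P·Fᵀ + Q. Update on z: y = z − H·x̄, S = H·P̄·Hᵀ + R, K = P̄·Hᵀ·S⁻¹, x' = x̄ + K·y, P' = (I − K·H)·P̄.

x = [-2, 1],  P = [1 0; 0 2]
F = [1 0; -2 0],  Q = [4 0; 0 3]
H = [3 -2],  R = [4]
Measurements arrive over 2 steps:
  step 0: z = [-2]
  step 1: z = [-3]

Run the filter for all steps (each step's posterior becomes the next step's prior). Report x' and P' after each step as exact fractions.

step 0: x' = [26/101, 164/101], P' = [144/101 178/101; 178/101 307/101]
step 1: x' = [-1873/3077, 3127/6154], P' = [4496/3077 5634/3077; 5634/3077 9762/3077]

step 0: x̄ = F·x = [-2, 4]
step 0: P̄ = F·P·Fᵀ + Q = [5 -2; -2 7]
step 0: y = z − H·x̄ = [12]
step 0: S = H·P̄·Hᵀ + R = [101]
step 0: K = P̄·Hᵀ·S⁻¹ = [19/101; -20/101]
step 0: x' = x̄ + K·y = [26/101, 164/101]
step 0: P' = (I − K·H)·P̄ = [144/101 178/101; 178/101 307/101]
step 1: x̄ = F·x = [26/101, -52/101]
step 1: P̄ = F·P·Fᵀ + Q = [548/101 -288/101; -288/101 879/101]
step 1: y = z − H·x̄ = [-485/101]
step 1: S = H·P̄·Hᵀ + R = [12308/101]
step 1: K = P̄·Hᵀ·S⁻¹ = [555/3077; -1311/6154]
step 1: x' = x̄ + K·y = [-1873/3077, 3127/6154]
step 1: P' = (I − K·H)·P̄ = [4496/3077 5634/3077; 5634/3077 9762/3077]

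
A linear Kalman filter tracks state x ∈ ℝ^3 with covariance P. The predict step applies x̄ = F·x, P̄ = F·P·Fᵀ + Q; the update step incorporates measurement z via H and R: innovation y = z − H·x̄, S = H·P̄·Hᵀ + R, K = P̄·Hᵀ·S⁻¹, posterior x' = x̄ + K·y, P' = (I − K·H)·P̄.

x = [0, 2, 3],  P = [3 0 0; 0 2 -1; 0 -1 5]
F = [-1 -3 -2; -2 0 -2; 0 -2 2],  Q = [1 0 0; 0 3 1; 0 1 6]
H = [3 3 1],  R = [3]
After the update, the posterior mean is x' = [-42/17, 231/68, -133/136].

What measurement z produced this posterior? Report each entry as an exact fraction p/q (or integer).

z = [2]

x̄ = F·x = [-12, -6, 2]
P̄ = F·P·Fᵀ + Q = [30 20 -6; 20 35 -23; -6 -23 42]
S = H·P̄·Hᵀ + R = [816]
K = P̄·Hᵀ·S⁻¹ = [3/17; 71/408; -15/272]
x' − x̄ = [162/17, 639/68, -405/136] = K·y
y = (KᵀK)⁻¹·Kᵀ·(x' − x̄) = [54]
z = y + H·x̄ = [54] + [-52] = [2]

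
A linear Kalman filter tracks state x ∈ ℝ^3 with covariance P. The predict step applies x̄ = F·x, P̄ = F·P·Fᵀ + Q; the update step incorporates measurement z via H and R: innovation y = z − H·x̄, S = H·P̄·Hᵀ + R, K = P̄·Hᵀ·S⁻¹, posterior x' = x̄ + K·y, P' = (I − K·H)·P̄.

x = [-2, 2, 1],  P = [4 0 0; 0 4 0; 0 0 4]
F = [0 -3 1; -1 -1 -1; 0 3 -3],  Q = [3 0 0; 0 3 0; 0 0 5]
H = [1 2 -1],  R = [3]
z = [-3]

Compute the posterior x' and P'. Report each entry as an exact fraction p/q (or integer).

x̄ = F·x = [-5, -1, 3]
P̄ = F·P·Fᵀ + Q = [43 8 -48; 8 15 0; -48 0 77]
y = z − H·x̄ = [7]
S = H·P̄·Hᵀ + R = [311]
K = P̄·Hᵀ·S⁻¹ = [107/311; 38/311; -125/311]
x' = x̄ + K·y = [-806/311, -45/311, 58/311]
P' = (I − K·H)·P̄ = [1924/311 -1578/311 -1553/311; -1578/311 3221/311 4750/311; -1553/311 4750/311 8322/311]

x' = [-806/311, -45/311, 58/311]
P' = [1924/311 -1578/311 -1553/311; -1578/311 3221/311 4750/311; -1553/311 4750/311 8322/311]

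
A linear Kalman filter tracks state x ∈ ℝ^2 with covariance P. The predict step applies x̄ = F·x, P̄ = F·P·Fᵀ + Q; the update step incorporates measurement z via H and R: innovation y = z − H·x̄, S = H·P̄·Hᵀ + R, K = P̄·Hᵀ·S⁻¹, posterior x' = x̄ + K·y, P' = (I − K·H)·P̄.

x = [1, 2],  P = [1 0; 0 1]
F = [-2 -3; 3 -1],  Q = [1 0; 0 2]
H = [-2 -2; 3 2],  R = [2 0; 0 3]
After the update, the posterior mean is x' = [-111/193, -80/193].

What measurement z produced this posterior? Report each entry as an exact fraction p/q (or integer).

z = [3, -1]

x̄ = F·x = [-8, 1]
P̄ = F·P·Fᵀ + Q = [14 -3; -3 12]
S = H·P̄·Hᵀ + R = [82 -102; -102 141]
K = P̄·Hᵀ·S⁻¹ = [95/193 118/193; -168/193 -101/193]
x' − x̄ = [1433/193, -273/193] = K·y
y = (KᵀK)⁻¹·Kᵀ·(x' − x̄) = [-11, 21]
z = y + H·x̄ = [-11, 21] + [14, -22] = [3, -1]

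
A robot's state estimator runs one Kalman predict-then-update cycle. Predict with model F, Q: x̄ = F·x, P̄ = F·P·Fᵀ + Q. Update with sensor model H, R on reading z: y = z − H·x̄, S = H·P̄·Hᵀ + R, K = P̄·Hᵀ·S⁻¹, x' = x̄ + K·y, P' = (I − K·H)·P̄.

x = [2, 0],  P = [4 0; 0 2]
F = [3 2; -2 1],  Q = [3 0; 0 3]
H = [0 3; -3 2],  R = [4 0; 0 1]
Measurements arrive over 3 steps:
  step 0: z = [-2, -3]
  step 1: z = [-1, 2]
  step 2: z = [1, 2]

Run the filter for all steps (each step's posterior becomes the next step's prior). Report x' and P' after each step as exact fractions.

step 0: x̄ = F·x = [6, -4]
step 0: P̄ = F·P·Fᵀ + Q = [47 -20; -20 21]
step 0: y = z − H·x̄ = [10, 23]
step 0: S = H·P̄·Hᵀ + R = [193 306; 306 748]
step 0: K = P̄·Hᵀ·S⁻¹ = [309/1492 -16573/50728; 117/373 3/373]
step 0: x' = x̄ + K·y = [28249/50728, -253/373]
step 0: P' = (I − K·H)·P̄ = [14863/50728 103/373; 103/373 156/373]
step 1: x̄ = F·x = [15931/50728, -45453/25364]
step 1: P̄ = F·P·Fᵀ + Q = [538911/50728 -30377/25364; -30377/25364 44205/12682]
step 1: y = z − H·x̄ = [110995/25364, 331061/50728]
step 1: S = H·P̄·Hᵀ + R = [448573/12682 803853/25364; 803853/25364 6337255/50728]
step 1: K = P̄·Hᵀ·S⁻¹ = [32320212/173201533 -55706675/173201533; 49284171/173201533 2143608/173201533]
step 1: x' = x̄ + K·y = [-167723349/173201533, -80720715/173201533]
step 1: P' = (I − K·H)·P̄ = [47297969/173201533 43093616/173201533; 43093616/173201533 65712228/173201533]
step 2: x̄ = F·x = [-664611477/173201533, 254725983/173201533]
step 2: P̄ = F·P·Fᵀ + Q = [1725258624/173201533 -195456974/173201533; -195456974/173201533 602134239/173201533]
step 2: y = z − H·x̄ = [-590976416/173201533, -2156883331/173201533]
step 2: S = H·P̄·Hᵀ + R = [6112014283/173201533 5371918200/173201533; 5371918200/173201533 20454549793/173201533]
step 2: K = P̄·Hᵀ·S⁻¹ = [103404680238/555197137543 -178253336020/555197137543; 157792979457/555197137543 7162557600/555197137543]
step 2: x' = x̄ + K·y = [-263441477603/555197137543, 188926769229/555197137543]
step 2: P' = (I − K·H)·P̄ = [151333049996/555197137543 137872906984/555197137543; 137872906984/555197137543 210390639276/555197137543]

step 0: x' = [28249/50728, -253/373], P' = [14863/50728 103/373; 103/373 156/373]
step 1: x' = [-167723349/173201533, -80720715/173201533], P' = [47297969/173201533 43093616/173201533; 43093616/173201533 65712228/173201533]
step 2: x' = [-263441477603/555197137543, 188926769229/555197137543], P' = [151333049996/555197137543 137872906984/555197137543; 137872906984/555197137543 210390639276/555197137543]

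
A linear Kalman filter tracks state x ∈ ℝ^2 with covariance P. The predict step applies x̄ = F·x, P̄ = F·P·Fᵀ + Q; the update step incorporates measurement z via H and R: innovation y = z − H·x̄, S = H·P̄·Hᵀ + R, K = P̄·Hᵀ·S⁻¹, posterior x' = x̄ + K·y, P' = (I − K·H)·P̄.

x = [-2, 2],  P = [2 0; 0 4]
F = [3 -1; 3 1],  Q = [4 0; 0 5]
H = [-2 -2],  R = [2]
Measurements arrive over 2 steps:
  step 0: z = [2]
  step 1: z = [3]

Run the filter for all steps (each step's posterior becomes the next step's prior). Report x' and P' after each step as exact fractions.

step 0: x' = [-424/163, 250/163], P' = [1038/163 -998/163; -998/163 1039/163]
step 1: x' = [-1750/11119, -15257/11119], P' = [258807/77833 -233483/77833; -233483/77833 246994/77833]

step 0: x̄ = F·x = [-8, -4]
step 0: P̄ = F·P·Fᵀ + Q = [26 14; 14 27]
step 0: y = z − H·x̄ = [-22]
step 0: S = H·P̄·Hᵀ + R = [326]
step 0: K = P̄·Hᵀ·S⁻¹ = [-40/163; -41/163]
step 0: x' = x̄ + K·y = [-424/163, 250/163]
step 0: P' = (I − K·H)·P̄ = [1038/163 -998/163; -998/163 1039/163]
step 1: x̄ = F·x = [-1522/163, -1022/163]
step 1: P̄ = F·P·Fᵀ + Q = [17021/163 8303/163; 8303/163 5208/163]
step 1: y = z − H·x̄ = [-4599/163]
step 1: S = H·P̄·Hᵀ + R = [155666/163]
step 1: K = P̄·Hᵀ·S⁻¹ = [-25324/77833; -13511/77833]
step 1: x' = x̄ + K·y = [-1750/11119, -15257/11119]
step 1: P' = (I − K·H)·P̄ = [258807/77833 -233483/77833; -233483/77833 246994/77833]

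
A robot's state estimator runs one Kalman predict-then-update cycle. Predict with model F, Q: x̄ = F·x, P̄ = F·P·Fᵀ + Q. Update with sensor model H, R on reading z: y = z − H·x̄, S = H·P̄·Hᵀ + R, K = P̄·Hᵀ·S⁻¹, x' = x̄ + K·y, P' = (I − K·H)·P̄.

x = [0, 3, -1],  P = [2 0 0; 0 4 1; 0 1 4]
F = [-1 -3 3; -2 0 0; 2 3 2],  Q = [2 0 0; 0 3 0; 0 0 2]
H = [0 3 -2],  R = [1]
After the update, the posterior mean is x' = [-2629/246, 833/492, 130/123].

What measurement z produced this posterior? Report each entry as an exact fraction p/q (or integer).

x̄ = F·x = [-12, 0, 7]
P̄ = F·P·Fᵀ + Q = [58 4 -13; 4 11 -8; -13 -8 74]
S = H·P̄·Hᵀ + R = [492]
K = P̄·Hᵀ·S⁻¹ = [19/246; 49/492; -43/123]
x' − x̄ = [323/246, 833/492, -731/123] = K·y
y = (KᵀK)⁻¹·Kᵀ·(x' − x̄) = [17]
z = y + H·x̄ = [17] + [-14] = [3]

z = [3]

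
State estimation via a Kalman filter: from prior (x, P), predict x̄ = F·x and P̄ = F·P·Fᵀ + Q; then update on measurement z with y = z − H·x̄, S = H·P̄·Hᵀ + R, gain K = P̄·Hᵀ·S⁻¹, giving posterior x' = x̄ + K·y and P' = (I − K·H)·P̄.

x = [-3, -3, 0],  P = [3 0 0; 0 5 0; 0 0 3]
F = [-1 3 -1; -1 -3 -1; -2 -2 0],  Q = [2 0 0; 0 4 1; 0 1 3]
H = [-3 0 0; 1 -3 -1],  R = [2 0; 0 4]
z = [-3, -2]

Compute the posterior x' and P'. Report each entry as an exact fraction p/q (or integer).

x' = [188767/183865, 1871/36773, 579176/183865]
P' = [40374/183865 1682/36773 13592/183865; 1682/36773 35677/36773 -67473/36773; 13592/183865 -67473/36773 1183791/183865]

x̄ = F·x = [-6, 12, 12]
P̄ = F·P·Fᵀ + Q = [53 -39 -24; -39 55 37; -24 37 35]
y = z − H·x̄ = [-21, 52]
S = H·P̄·Hᵀ + R = [479 -582; -582 1091]
K = P̄·Hᵀ·S⁻¹ = [-60561/183865 388/183865; -2523/36773 -9469/36773; -20388/183865 -39526/183865]
x' = x̄ + K·y = [188767/183865, 1871/36773, 579176/183865]
P' = (I − K·H)·P̄ = [40374/183865 1682/36773 13592/183865; 1682/36773 35677/36773 -67473/36773; 13592/183865 -67473/36773 1183791/183865]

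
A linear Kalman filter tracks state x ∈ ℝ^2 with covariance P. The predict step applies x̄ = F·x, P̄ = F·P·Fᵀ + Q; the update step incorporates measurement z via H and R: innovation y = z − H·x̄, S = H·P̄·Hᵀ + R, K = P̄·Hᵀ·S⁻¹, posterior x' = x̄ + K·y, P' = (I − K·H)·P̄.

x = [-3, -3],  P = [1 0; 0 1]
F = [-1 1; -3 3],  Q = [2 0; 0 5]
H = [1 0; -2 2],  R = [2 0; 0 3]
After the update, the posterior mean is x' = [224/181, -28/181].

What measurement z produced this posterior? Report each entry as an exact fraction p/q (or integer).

x̄ = F·x = [0, 0]
P̄ = F·P·Fᵀ + Q = [4 6; 6 23]
S = H·P̄·Hᵀ + R = [6 4; 4 63]
K = P̄·Hᵀ·S⁻¹ = [118/181 4/181; 121/181 90/181]
x' − x̄ = [224/181, -28/181] = K·y
y = (KᵀK)⁻¹·Kᵀ·(x' − x̄) = [2, -3]
z = y + H·x̄ = [2, -3] + [0, 0] = [2, -3]

z = [2, -3]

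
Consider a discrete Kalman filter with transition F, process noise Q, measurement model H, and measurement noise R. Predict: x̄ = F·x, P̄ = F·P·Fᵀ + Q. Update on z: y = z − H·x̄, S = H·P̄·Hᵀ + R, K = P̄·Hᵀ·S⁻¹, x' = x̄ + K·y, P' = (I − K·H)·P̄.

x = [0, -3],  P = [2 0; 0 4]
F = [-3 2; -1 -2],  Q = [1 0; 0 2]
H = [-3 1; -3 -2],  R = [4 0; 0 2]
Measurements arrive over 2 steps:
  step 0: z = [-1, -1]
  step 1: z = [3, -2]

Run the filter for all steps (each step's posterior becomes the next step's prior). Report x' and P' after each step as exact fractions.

step 0: x' = [6471/25249, 4584/25249], P' = [5540/25249 -5440/25249; -5440/25249 16280/25249]
step 1: x' = [-1324137/3765890, 4847573/3765890], P' = [3171849/15063560 -2901351/15063560; -2901351/15063560 8481289/15063560]

step 0: x̄ = F·x = [-6, 6]
step 0: P̄ = F·P·Fᵀ + Q = [35 -10; -10 20]
step 0: y = z − H·x̄ = [-25, -7]
step 0: S = H·P̄·Hᵀ + R = [399 245; 245 277]
step 0: K = P̄·Hᵀ·S⁻¹ = [-5515/25249 -410/3607; 8150/25249 -1160/3607]
step 0: x' = x̄ + K·y = [6471/25249, 4584/25249]
step 0: P' = (I − K·H)·P̄ = [5540/25249 -5440/25249; -5440/25249 16280/25249]
step 1: x̄ = F·x = [-10245/25249, -15639/25249]
step 1: P̄ = F·P·Fᵀ + Q = [205509/25249 -70260/25249; -70260/25249 99398/25249]
step 1: y = z − H·x̄ = [60651/25249, -16073/3607]
step 1: S = H·P̄·Hᵀ + R = [2471535/25249 205715/3607; 205715/3607 207793/3607]
step 1: K = P̄·Hᵀ·S⁻¹ = [-6208449/30127120 -742569/6025424; 8592671/30127120 -1651705/6025424]
step 1: x' = x̄ + K·y = [-1324137/3765890, 4847573/3765890]
step 1: P' = (I − K·H)·P̄ = [3171849/15063560 -2901351/15063560; -2901351/15063560 8481289/15063560]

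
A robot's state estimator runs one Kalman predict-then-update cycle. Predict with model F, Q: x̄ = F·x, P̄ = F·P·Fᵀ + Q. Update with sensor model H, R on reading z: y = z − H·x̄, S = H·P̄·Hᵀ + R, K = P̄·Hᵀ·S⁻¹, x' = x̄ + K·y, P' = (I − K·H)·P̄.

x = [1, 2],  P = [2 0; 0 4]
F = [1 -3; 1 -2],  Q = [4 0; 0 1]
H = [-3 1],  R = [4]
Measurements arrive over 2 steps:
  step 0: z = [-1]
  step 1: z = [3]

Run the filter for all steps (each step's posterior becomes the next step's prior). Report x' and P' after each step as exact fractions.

step 0: x̄ = F·x = [-5, -3]
step 0: P̄ = F·P·Fᵀ + Q = [42 26; 26 19]
step 0: y = z − H·x̄ = [-13]
step 0: S = H·P̄·Hᵀ + R = [245]
step 0: K = P̄·Hᵀ·S⁻¹ = [-20/49; -59/245]
step 0: x' = x̄ + K·y = [15/49, 32/245]
step 0: P' = (I − K·H)·P̄ = [58/49 94/49; 94/49 1174/245]
step 1: x̄ = F·x = [-3/35, 11/245]
step 1: P̄ = F·P·Fᵀ + Q = [184/5 712/35; 712/35 3351/245]
step 1: y = z − H·x̄ = [661/245]
step 1: S = H·P̄·Hᵀ + R = [55571/245]
step 1: K = P̄·Hᵀ·S⁻¹ = [-22064/55571; -11601/55571]
step 1: x' = x̄ + K·y = [-64291/55571, -28804/55571]
step 1: P' = (I − K·H)·P̄ = [57992/55571 85720/55571; 85720/55571 210756/55571]

step 0: x' = [15/49, 32/245], P' = [58/49 94/49; 94/49 1174/245]
step 1: x' = [-64291/55571, -28804/55571], P' = [57992/55571 85720/55571; 85720/55571 210756/55571]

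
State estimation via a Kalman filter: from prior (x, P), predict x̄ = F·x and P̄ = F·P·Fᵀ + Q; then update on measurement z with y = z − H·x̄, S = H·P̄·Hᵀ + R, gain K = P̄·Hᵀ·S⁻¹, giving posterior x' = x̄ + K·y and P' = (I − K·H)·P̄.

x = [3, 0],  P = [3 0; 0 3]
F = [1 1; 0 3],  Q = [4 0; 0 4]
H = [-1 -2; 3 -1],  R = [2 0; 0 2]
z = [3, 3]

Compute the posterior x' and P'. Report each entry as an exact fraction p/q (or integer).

x̄ = F·x = [3, 0]
P̄ = F·P·Fᵀ + Q = [10 9; 9 31]
y = z − H·x̄ = [6, -6]
S = H·P̄·Hᵀ + R = [172 -13; -13 69]
K = P̄·Hᵀ·S⁻¹ = [-1659/11699 3248/11699; -4951/11699 -1611/11699]
x' = x̄ + K·y = [5655/11699, -20040/11699]
P' = (I − K·H)·P̄ = [2330/11699 494/11699; 494/11699 4704/11699]

x' = [5655/11699, -20040/11699]
P' = [2330/11699 494/11699; 494/11699 4704/11699]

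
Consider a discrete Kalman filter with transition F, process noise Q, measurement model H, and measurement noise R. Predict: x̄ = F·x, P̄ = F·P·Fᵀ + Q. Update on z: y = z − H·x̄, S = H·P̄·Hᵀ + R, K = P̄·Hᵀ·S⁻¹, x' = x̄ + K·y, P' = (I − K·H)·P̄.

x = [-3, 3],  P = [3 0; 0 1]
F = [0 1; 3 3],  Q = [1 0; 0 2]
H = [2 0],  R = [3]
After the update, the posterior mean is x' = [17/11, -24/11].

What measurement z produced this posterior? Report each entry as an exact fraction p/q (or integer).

x̄ = F·x = [3, 0]
P̄ = F·P·Fᵀ + Q = [2 3; 3 38]
S = H·P̄·Hᵀ + R = [11]
K = P̄·Hᵀ·S⁻¹ = [4/11; 6/11]
x' − x̄ = [-16/11, -24/11] = K·y
y = (KᵀK)⁻¹·Kᵀ·(x' − x̄) = [-4]
z = y + H·x̄ = [-4] + [6] = [2]

z = [2]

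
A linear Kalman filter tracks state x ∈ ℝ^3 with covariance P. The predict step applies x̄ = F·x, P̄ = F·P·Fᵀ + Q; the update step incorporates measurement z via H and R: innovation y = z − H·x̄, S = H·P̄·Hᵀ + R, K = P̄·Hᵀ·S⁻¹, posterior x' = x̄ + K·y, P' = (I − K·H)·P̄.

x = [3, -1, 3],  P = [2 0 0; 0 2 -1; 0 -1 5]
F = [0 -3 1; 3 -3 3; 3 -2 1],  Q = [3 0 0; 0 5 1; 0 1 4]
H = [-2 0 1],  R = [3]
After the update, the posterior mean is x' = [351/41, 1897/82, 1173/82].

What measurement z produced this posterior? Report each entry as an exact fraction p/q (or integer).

z = [-3]

x̄ = F·x = [6, 21, 14]
P̄ = F·P·Fᵀ + Q = [32 45 22; 45 104 55; 22 55 39]
S = H·P̄·Hᵀ + R = [82]
K = P̄·Hᵀ·S⁻¹ = [-21/41; -35/82; -5/82]
x' − x̄ = [105/41, 175/82, 25/82] = K·y
y = (KᵀK)⁻¹·Kᵀ·(x' − x̄) = [-5]
z = y + H·x̄ = [-5] + [2] = [-3]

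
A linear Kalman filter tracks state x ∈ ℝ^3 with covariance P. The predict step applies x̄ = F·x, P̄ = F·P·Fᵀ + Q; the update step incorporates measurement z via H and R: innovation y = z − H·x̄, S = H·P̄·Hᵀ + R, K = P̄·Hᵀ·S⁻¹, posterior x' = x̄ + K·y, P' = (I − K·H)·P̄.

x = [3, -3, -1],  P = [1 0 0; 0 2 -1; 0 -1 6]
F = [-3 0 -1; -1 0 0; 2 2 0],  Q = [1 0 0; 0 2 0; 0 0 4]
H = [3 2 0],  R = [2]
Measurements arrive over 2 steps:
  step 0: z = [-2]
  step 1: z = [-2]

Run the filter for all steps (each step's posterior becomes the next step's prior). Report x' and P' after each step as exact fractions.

step 0: x̄ = F·x = [-8, -3, 0]
step 0: P̄ = F·P·Fᵀ + Q = [16 3 -4; 3 3 -2; -4 -2 16]
step 0: y = z − H·x̄ = [28]
step 0: S = H·P̄·Hᵀ + R = [194]
step 0: K = P̄·Hᵀ·S⁻¹ = [27/97; 15/194; -8/97]
step 0: x' = x̄ + K·y = [-20/97, -81/97, -224/97]
step 0: P' = (I − K·H)·P̄ = [94/97 -114/97 44/97; -114/97 357/194 -74/97; 44/97 -74/97 1424/97]
step 1: x̄ = F·x = [284/97, 20/97, -202/97]
step 1: P̄ = F·P·Fᵀ + Q = [2631/97 326/97 180/97; 326/97 288/97 40/97; 180/97 40/97 566/97]
step 1: y = z − H·x̄ = [-1086/97]
step 1: S = H·P̄·Hᵀ + R = [28937/97]
step 1: K = P̄·Hᵀ·S⁻¹ = [8545/28937; 1554/28937; 620/28937]
step 1: x' = x̄ + K·y = [-10946/28937, -11432/28937, -67202/28937]
step 1: P' = (I − K·H)·P̄ = [32126/28937 -39644/28937 -920/28937; -39644/28937 61020/28937 2000/28937; -920/28937 2000/28937 164886/28937]

step 0: x' = [-20/97, -81/97, -224/97], P' = [94/97 -114/97 44/97; -114/97 357/194 -74/97; 44/97 -74/97 1424/97]
step 1: x' = [-10946/28937, -11432/28937, -67202/28937], P' = [32126/28937 -39644/28937 -920/28937; -39644/28937 61020/28937 2000/28937; -920/28937 2000/28937 164886/28937]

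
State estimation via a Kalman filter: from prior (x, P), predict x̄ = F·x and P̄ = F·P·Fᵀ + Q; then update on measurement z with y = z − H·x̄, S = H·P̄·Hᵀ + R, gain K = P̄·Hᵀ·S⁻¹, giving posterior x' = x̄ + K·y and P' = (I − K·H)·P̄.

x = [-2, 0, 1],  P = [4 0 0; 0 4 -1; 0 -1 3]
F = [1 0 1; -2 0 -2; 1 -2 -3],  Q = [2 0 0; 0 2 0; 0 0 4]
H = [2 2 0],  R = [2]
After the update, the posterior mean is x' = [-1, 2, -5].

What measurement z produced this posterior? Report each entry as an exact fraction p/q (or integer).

z = [2]

x̄ = F·x = [-1, 2, -5]
P̄ = F·P·Fᵀ + Q = [9 -14 -3; -14 30 6; -3 6 39]
S = H·P̄·Hᵀ + R = [46]
K = P̄·Hᵀ·S⁻¹ = [-5/23; 16/23; 3/23]
x' − x̄ = [0, 0, 0] = K·y
y = (KᵀK)⁻¹·Kᵀ·(x' − x̄) = [0]
z = y + H·x̄ = [0] + [2] = [2]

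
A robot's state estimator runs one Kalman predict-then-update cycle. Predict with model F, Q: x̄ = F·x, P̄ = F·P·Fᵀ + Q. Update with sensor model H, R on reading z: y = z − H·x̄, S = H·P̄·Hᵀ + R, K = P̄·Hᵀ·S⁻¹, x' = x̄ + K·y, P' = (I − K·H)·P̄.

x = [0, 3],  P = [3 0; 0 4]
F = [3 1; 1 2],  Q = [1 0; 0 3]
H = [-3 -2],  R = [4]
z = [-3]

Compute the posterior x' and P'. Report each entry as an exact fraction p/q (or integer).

x' = [-147/146, 897/292]
P' = [447/146 -1211/292; -1211/292 3823/584]

x̄ = F·x = [3, 6]
P̄ = F·P·Fᵀ + Q = [32 17; 17 22]
y = z − H·x̄ = [18]
S = H·P̄·Hᵀ + R = [584]
K = P̄·Hᵀ·S⁻¹ = [-65/292; -95/584]
x' = x̄ + K·y = [-147/146, 897/292]
P' = (I − K·H)·P̄ = [447/146 -1211/292; -1211/292 3823/584]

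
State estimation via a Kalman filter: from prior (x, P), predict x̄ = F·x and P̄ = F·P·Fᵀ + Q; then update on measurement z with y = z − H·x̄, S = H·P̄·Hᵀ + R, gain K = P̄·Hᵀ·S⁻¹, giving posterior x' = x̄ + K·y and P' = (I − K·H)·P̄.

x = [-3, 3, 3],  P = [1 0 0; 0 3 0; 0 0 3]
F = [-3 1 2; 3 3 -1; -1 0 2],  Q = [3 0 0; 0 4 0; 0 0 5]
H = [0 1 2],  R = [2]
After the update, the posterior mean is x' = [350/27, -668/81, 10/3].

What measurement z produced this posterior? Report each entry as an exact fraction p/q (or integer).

x̄ = F·x = [18, -3, 9]
P̄ = F·P·Fᵀ + Q = [27 -6 15; -6 43 -9; 15 -9 18]
S = H·P̄·Hᵀ + R = [81]
K = P̄·Hᵀ·S⁻¹ = [8/27; 25/81; 1/3]
x' − x̄ = [-136/27, -425/81, -17/3] = K·y
y = (KᵀK)⁻¹·Kᵀ·(x' − x̄) = [-17]
z = y + H·x̄ = [-17] + [15] = [-2]

z = [-2]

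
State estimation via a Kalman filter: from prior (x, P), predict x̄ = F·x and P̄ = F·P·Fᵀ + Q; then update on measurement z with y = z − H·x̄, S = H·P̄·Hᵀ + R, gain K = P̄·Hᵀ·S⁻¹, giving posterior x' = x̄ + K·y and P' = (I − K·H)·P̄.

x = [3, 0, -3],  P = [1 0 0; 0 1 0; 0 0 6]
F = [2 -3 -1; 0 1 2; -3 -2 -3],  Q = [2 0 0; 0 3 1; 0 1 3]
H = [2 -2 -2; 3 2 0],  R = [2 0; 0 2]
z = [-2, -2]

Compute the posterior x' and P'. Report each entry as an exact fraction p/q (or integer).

x̄ = F·x = [9, -6, 0]
P̄ = F·P·Fᵀ + Q = [21 -15 18; -15 28 -37; 18 -37 70]
y = z − H·x̄ = [-32, -17]
S = H·P̄·Hᵀ + R = [158 84; 84 123]
K = P̄·Hᵀ·S⁻¹ = [276/2063 365/2063; -400/2063 1373/6189; -335/2063 -320/6189]
x' = x̄ + K·y = [3530/2063, -22075/6189, 37600/6189]
P' = (I − K·H)·P̄ = [21342/2063 -31648/2063 52714/2063; -31648/2063 143789/6189 -237533/6189; 52714/2063 -237533/6189 396680/6189]

x' = [3530/2063, -22075/6189, 37600/6189]
P' = [21342/2063 -31648/2063 52714/2063; -31648/2063 143789/6189 -237533/6189; 52714/2063 -237533/6189 396680/6189]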